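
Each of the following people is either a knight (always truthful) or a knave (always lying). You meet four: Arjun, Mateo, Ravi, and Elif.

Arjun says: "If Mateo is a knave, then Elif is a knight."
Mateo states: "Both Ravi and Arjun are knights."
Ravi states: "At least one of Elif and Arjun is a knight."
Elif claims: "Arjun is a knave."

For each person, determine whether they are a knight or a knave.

Arjun: knight, Mateo: knight, Ravi: knight, Elif: knave

Consider Arjun. Suppose Arjun is a knave.
Then no assignment of the remaining roles makes every statement match its speaker's type — contradiction.
So Arjun is a knight.
With that fixed, Ravi's statement is true, so Ravi is a knight.
With that fixed, Elif's statement is false, so Elif is a knave.
With that fixed, Mateo's statement is true, so Mateo is a knight.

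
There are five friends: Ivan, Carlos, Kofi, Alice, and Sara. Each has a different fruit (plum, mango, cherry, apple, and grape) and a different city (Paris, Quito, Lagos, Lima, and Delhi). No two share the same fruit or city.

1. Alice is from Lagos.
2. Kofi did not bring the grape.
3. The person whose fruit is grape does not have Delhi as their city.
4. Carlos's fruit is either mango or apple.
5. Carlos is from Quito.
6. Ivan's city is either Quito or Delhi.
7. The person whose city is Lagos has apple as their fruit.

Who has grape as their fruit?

Sara

With clues 1–2, Kofi is impossible for the one with fruit grape.
With clues 1–4, Carlos is impossible for the one with fruit grape.
With clues 1–6, Ivan is impossible for the one with fruit grape.
With clues 1–7, Alice is impossible for the one with fruit grape.
That leaves Sara.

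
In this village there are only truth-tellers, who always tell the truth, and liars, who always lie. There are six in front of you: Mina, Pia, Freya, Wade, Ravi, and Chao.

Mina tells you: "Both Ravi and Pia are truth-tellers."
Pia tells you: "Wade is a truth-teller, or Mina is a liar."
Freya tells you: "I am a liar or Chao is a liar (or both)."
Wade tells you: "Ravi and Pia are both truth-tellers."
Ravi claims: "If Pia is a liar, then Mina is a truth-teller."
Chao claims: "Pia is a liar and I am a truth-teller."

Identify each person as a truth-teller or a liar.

Mina: truth-teller, Pia: truth-teller, Freya: truth-teller, Wade: truth-teller, Ravi: truth-teller, Chao: liar

Consider Mina. Suppose Mina is a liar.
Then no assignment of the remaining roles makes every statement match its speaker's type — contradiction.
So Mina is a truth-teller.
With that fixed, Ravi's statement is true, so Ravi is a truth-teller.
Consider Pia. Suppose Pia is a liar.
Then Mina's statement comes out false, contradicting Mina being a truth-teller.
So Pia is a truth-teller.
With that fixed, Wade's statement is true, so Wade is a truth-teller.
With that fixed, Chao's statement is false, so Chao is a liar.
With that fixed, Freya's statement is true, so Freya is a truth-teller.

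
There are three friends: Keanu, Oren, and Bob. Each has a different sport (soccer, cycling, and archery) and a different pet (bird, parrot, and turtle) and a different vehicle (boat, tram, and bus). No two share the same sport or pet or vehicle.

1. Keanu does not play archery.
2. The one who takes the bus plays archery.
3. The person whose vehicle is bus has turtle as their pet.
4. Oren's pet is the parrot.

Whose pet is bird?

With clues 1–4, Bob and Oren are impossible for the one with pet bird.
That leaves Keanu.

Keanu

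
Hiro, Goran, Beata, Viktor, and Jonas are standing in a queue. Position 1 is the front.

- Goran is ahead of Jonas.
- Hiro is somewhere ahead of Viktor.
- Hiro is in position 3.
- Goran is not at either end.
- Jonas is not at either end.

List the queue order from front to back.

From clue 1: Goran is in {1,2,3,4}.
From clues 1–2: Hiro is in {1,2,3,4}.
From clues 1–3: Hiro → position 3.
From clues 1–4: Beata → position 1, Goran → position 2.
From clues 1–5: Jonas → position 4, Viktor → position 5.

Beata, Goran, Hiro, Jonas, Viktor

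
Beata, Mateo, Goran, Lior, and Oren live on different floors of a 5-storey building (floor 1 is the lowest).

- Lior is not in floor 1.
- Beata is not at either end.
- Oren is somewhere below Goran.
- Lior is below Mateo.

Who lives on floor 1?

With clue 1, Lior is ruled out for floor 1.
With clues 1–2, Beata is ruled out for floor 1.
With clues 1–3, Goran is ruled out for floor 1.
With clues 1–4, Mateo is ruled out for floor 1.
So floor 1 is Oren.

Oren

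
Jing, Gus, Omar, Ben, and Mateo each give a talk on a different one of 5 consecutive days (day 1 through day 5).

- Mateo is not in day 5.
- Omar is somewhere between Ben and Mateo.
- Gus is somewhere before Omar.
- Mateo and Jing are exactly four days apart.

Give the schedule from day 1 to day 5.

From clue 1: Mateo is in {1,2,3,4}.
From clues 1–2: Omar is in {2,3,4}.
From clues 1–3: Omar is in {3,4}.
From clues 1–4: Mateo → day 1, Gus → day 2, Omar → day 3, Ben → day 4, Jing → day 5.

Mateo, Gus, Omar, Ben, Jing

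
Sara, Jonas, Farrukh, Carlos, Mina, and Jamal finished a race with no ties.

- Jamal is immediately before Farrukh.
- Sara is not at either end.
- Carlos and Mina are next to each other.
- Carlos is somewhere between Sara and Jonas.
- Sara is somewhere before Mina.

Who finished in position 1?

With clue 1, Farrukh is ruled out for place 1.
With clues 1–2, Sara is ruled out for place 1.
With clues 1–4, Carlos and Mina are ruled out for place 1.
With clues 1–5, Jonas is ruled out for place 1.
So place 1 is Jamal.

Jamal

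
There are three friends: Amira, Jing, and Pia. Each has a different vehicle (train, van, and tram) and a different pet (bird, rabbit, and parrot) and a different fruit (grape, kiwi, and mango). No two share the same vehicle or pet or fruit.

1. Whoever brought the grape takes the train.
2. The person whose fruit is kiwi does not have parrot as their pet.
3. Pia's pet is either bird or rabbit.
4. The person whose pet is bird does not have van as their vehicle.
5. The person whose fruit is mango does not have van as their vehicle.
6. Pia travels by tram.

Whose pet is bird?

With clues 1–6, Amira and Jing are impossible for the one with pet bird.
That leaves Pia.

Pia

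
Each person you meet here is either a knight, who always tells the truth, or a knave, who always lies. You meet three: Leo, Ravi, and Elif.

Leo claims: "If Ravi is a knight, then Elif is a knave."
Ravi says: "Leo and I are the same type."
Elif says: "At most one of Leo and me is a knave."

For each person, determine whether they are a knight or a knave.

Consider Leo. Suppose Leo is a knave.
Then whichever role Ravi has, Ravi's statement has the wrong truth value — contradiction.
So Leo is a knight.
With that fixed, Elif's statement is true, so Elif is a knight.
Consider Ravi. Suppose Ravi is a knight.
Then Leo's statement comes out false, contradicting Leo being a knight.
So Ravi is a knave.

Leo: knight, Ravi: knave, Elif: knight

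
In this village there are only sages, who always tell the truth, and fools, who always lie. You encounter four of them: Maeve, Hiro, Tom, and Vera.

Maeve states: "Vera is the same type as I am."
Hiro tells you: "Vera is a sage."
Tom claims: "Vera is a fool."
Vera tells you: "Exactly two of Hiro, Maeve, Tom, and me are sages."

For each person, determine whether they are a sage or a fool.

Consider Maeve. Suppose Maeve is a sage.
Then no assignment of the remaining roles makes every statement match its speaker's type — contradiction.
So Maeve is a fool.
Consider Hiro. Suppose Hiro is a fool.
Then no assignment of the remaining roles makes every statement match its speaker's type — contradiction.
So Hiro is a sage.
Consider Tom. Suppose Tom is a sage.
Then whichever role Vera has, Vera's statement has the wrong truth value — contradiction.
So Tom is a fool.
Consider Vera. Suppose Vera is a fool.
Then Maeve's statement comes out true, contradicting Maeve being a fool.
So Vera is a sage.

Maeve: fool, Hiro: sage, Tom: fool, Vera: sage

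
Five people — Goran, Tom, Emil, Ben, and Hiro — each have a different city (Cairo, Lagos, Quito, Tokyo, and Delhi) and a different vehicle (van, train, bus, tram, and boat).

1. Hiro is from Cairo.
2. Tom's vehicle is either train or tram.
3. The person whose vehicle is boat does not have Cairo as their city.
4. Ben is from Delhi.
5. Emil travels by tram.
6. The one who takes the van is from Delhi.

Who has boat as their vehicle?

With clues 1–2, Tom is impossible for the one with vehicle boat.
With clues 1–3, Hiro is impossible for the one with vehicle boat.
With clues 1–5, Emil is impossible for the one with vehicle boat.
With clues 1–6, Ben is impossible for the one with vehicle boat.
That leaves Goran.

Goran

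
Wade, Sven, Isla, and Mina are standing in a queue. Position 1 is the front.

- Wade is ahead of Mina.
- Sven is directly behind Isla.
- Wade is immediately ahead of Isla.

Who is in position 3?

With clues 1–2, Mina is ruled out for position 3.
With clues 1–3, Isla and Wade are ruled out for position 3.
So position 3 is Sven.

Sven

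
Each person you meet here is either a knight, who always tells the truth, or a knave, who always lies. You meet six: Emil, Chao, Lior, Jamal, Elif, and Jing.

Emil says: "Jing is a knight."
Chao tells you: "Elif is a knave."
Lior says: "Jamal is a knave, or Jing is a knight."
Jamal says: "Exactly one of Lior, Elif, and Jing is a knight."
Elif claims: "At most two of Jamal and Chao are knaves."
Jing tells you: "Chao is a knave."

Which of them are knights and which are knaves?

Regardless of anyone's role, Elif's statement is true, so Elif is a knight.
With that fixed, Chao's statement is false, so Chao is a knave.
With that fixed, Jing's statement is true, so Jing is a knight.
With that fixed, Emil's statement is true, so Emil is a knight.
With that fixed, Lior's statement is true, so Lior is a knight.
With that fixed, Jamal's statement is false, so Jamal is a knave.

Emil: knight, Chao: knave, Lior: knight, Jamal: knave, Elif: knight, Jing: knight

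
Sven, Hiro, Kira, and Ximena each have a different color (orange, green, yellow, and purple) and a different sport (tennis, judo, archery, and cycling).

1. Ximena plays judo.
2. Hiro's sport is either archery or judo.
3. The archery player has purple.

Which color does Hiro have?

purple

With clues 1–3, green, orange, and yellow are impossible for Hiro's color.
That leaves purple.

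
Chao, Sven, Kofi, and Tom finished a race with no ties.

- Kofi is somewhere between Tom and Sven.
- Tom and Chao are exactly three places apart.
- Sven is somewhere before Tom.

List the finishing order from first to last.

Chao, Sven, Kofi, Tom

From clue 1: Kofi is in {2,3}.
From clues 1–2: Chao is in {1,4}.
From clues 1–3: Chao → place 1, Sven → place 2, Kofi → place 3, Tom → place 4.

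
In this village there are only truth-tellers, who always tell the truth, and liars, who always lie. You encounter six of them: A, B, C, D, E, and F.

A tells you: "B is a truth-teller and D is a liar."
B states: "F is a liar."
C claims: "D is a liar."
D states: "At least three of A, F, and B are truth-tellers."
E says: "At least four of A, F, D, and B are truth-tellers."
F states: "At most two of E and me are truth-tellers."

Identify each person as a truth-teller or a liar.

A: liar, B: liar, C: truth-teller, D: liar, E: liar, F: truth-teller

Regardless of anyone's role, F's statement is true, so F is a truth-teller.
With that fixed, B's statement is false, so B is a liar.
With that fixed, D's statement is false, so D is a liar.
With that fixed, E's statement is false, so E is a liar.
With that fixed, A's statement is false, so A is a liar.
With that fixed, C's statement is true, so C is a truth-teller.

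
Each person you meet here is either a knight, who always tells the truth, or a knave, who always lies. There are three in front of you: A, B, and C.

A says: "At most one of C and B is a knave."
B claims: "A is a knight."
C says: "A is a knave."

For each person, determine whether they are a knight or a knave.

A: knight, B: knight, C: knave

Consider A. Suppose A is a knave.
Then no assignment of the remaining roles makes every statement match its speaker's type — contradiction.
So A is a knight.
With that fixed, B's statement is true, so B is a knight.
With that fixed, C's statement is false, so C is a knave.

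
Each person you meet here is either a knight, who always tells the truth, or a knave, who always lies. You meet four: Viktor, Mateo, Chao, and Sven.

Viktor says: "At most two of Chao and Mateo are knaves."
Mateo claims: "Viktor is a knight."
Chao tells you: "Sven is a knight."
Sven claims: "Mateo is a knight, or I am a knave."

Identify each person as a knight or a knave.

Viktor: knight, Mateo: knight, Chao: knight, Sven: knight

Regardless of anyone's role, Viktor's statement is true, so Viktor is a knight.
With that fixed, Mateo's statement is true, so Mateo is a knight.
With that fixed, Sven's statement is true, so Sven is a knight.
With that fixed, Chao's statement is true, so Chao is a knight.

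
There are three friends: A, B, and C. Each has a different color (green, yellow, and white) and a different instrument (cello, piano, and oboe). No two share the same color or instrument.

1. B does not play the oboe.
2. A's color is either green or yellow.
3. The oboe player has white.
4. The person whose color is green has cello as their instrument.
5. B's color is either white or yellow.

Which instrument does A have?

cello

With clues 1–3, oboe is impossible for A's instrument.
With clues 1–5, piano is impossible for A's instrument.
That leaves cello.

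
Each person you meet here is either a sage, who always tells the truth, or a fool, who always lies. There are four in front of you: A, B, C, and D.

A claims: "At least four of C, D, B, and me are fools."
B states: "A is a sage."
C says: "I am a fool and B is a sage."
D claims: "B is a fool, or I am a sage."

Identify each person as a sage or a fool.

Consider A. Suppose A is a sage.
Then A's own statement would have to be true, but it can't be — contradiction.
So A is a fool.
With that fixed, B's statement is false, so B is a fool.
With that fixed, C's statement is false, so C is a fool.
With that fixed, D's statement is true, so D is a sage.

A: fool, B: fool, C: fool, D: sage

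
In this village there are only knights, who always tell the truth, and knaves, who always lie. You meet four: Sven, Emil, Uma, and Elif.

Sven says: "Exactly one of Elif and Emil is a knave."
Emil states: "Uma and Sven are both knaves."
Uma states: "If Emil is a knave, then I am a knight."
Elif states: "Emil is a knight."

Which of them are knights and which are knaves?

Sven: knave, Emil: knave, Uma: knight, Elif: knave

Consider Sven. Suppose Sven is a knight.
Then no assignment of the remaining roles makes every statement match its speaker's type — contradiction.
So Sven is a knave.
Consider Emil. Suppose Emil is a knight.
Then no assignment of the remaining roles makes every statement match its speaker's type — contradiction.
So Emil is a knave.
With that fixed, Elif's statement is false, so Elif is a knave.
Consider Uma. Suppose Uma is a knave.
Then Emil's statement comes out true, contradicting Emil being a knave.
So Uma is a knight.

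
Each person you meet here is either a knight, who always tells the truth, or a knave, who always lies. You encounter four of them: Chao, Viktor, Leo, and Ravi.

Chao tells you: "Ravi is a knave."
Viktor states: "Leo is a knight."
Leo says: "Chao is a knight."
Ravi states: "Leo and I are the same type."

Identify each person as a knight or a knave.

Chao: knight, Viktor: knight, Leo: knight, Ravi: knave

Consider Chao. Suppose Chao is a knave.
Then no assignment of the remaining roles makes every statement match its speaker's type — contradiction.
So Chao is a knight.
With that fixed, Leo's statement is true, so Leo is a knight.
With that fixed, Viktor's statement is true, so Viktor is a knight.
Consider Ravi. Suppose Ravi is a knight.
Then Chao's statement comes out false, contradicting Chao being a knight.
So Ravi is a knave.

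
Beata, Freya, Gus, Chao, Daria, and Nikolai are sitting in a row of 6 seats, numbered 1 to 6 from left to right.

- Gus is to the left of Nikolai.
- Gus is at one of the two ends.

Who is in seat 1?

Gus

With clue 1, Nikolai is ruled out for seat 1.
With clues 1–2, Beata, Chao, Daria, and Freya are ruled out for seat 1.
So seat 1 is Gus.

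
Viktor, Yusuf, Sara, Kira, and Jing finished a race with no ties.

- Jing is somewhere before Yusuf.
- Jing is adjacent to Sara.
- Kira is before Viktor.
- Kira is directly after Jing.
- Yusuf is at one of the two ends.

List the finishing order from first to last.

From clue 1: Yusuf is in {2,3,4,5}.
From clues 1–2: Yusuf is in {3,4,5}.
From clues 1–3: Viktor is in {2,4,5}.
From clues 1–4: Sara → place 1, Jing → place 2, Kira → place 3.
From clues 1–5: Viktor → place 4, Yusuf → place 5.

Sara, Jing, Kira, Viktor, Yusuf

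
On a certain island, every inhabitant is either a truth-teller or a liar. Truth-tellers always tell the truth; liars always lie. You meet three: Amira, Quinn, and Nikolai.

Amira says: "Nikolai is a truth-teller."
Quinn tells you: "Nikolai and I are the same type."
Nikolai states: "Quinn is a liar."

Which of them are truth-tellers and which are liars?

Amira: truth-teller, Quinn: liar, Nikolai: truth-teller

Consider Amira. Suppose Amira is a liar.
Then no assignment of the remaining roles makes every statement match its speaker's type — contradiction.
So Amira is a truth-teller.
Consider Quinn. Suppose Quinn is a truth-teller.
Then no assignment of the remaining roles makes every statement match its speaker's type — contradiction.
So Quinn is a liar.
With that fixed, Nikolai's statement is true, so Nikolai is a truth-teller.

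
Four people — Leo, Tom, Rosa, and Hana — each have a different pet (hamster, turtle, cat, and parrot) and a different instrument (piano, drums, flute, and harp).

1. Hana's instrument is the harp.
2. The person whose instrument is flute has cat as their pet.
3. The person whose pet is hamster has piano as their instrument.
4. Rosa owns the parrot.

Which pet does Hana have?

turtle

With clues 1–2, cat is impossible for Hana's pet.
With clues 1–3, hamster is impossible for Hana's pet.
With clues 1–4, parrot is impossible for Hana's pet.
That leaves turtle.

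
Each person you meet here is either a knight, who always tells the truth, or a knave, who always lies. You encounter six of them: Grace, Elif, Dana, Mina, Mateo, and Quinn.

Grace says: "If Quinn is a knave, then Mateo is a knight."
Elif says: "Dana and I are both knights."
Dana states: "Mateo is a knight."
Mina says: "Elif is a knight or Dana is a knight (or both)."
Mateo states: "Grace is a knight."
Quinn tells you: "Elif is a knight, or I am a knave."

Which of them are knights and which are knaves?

Consider Grace. Suppose Grace is a knave.
Then no assignment of the remaining roles makes every statement match its speaker's type — contradiction.
So Grace is a knight.
With that fixed, Mateo's statement is true, so Mateo is a knight.
With that fixed, Dana's statement is true, so Dana is a knight.
With that fixed, Mina's statement is true, so Mina is a knight.
Consider Elif. Suppose Elif is a knave.
Then whichever role Quinn has, Quinn's statement has the wrong truth value — contradiction.
So Elif is a knight.
With that fixed, Quinn's statement is true, so Quinn is a knight.

Grace: knight, Elif: knight, Dana: knight, Mina: knight, Mateo: knight, Quinn: knight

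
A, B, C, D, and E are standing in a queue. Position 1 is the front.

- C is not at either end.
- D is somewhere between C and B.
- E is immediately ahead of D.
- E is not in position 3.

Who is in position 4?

With clues 1–3, A, B, and E are ruled out for position 4.
With clues 1–4, D is ruled out for position 4.
So position 4 is C.

C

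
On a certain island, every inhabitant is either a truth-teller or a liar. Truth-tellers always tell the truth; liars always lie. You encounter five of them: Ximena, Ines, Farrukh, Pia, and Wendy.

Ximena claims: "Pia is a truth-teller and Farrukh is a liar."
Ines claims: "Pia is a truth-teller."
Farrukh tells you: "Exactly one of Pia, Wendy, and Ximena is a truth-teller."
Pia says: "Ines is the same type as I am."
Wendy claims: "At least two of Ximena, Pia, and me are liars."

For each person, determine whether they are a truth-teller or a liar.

Consider Ximena. Suppose Ximena is a liar.
Then no assignment of the remaining roles makes every statement match its speaker's type — contradiction.
So Ximena is a truth-teller.
Consider Ines. Suppose Ines is a liar.
Then whichever role Pia has, Pia's statement has the wrong truth value — contradiction.
So Ines is a truth-teller.
Consider Farrukh. Suppose Farrukh is a truth-teller.
Then Ximena's statement comes out false, contradicting Ximena being a truth-teller.
So Farrukh is a liar.
Consider Pia. Suppose Pia is a liar.
Then Ximena's statement comes out false, contradicting Ximena being a truth-teller.
So Pia is a truth-teller.
With that fixed, Wendy's statement is false, so Wendy is a liar.

Ximena: truth-teller, Ines: truth-teller, Farrukh: liar, Pia: truth-teller, Wendy: liar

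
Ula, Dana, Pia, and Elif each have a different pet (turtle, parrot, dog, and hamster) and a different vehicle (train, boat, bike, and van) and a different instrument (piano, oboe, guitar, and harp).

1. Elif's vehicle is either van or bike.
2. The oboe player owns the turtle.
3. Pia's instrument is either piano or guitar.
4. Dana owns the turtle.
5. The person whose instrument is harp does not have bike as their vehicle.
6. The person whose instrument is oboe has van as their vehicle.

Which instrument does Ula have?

harp

With clues 1–4, oboe is impossible for Ula's instrument.
With clues 1–6, guitar and piano are impossible for Ula's instrument.
That leaves harp.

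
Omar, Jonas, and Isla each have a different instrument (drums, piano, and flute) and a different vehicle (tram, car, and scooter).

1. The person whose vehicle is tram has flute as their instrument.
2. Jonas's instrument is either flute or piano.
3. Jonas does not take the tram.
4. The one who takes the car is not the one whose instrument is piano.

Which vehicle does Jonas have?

With clues 1–3, tram is impossible for Jonas's vehicle.
With clues 1–4, car is impossible for Jonas's vehicle.
That leaves scooter.

scooter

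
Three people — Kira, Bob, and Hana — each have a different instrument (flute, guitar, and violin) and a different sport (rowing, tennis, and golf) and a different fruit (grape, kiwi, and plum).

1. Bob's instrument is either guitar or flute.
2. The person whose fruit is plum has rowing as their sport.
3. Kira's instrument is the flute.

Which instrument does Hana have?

With clues 1–3, flute and guitar are impossible for Hana's instrument.
That leaves violin.

violin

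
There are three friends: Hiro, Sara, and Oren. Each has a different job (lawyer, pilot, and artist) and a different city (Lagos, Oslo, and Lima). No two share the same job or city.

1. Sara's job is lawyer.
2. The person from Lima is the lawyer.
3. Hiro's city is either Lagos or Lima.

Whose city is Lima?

With clues 1–2, Hiro and Oren are impossible for the one with city Lima.
That leaves Sara.

Sara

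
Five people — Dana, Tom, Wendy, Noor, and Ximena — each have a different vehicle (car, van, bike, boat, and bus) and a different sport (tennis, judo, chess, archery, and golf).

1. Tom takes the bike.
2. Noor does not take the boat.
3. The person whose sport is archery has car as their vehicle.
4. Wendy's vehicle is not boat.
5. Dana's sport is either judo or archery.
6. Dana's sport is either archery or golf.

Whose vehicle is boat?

Clue 1 rules out Tom for the one with vehicle boat.
With clues 1–2, Noor is impossible for the one with vehicle boat.
With clues 1–4, Wendy is impossible for the one with vehicle boat.
With clues 1–6, Dana is impossible for the one with vehicle boat.
That leaves Ximena.

Ximena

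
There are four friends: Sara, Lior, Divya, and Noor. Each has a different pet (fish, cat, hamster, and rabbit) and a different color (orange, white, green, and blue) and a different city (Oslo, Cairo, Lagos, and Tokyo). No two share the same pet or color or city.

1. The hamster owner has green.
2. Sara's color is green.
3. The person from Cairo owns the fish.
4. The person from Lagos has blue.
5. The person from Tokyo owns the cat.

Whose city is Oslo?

With clues 1–5, Divya, Lior, and Noor are impossible for the one with city Oslo.
That leaves Sara.

Sara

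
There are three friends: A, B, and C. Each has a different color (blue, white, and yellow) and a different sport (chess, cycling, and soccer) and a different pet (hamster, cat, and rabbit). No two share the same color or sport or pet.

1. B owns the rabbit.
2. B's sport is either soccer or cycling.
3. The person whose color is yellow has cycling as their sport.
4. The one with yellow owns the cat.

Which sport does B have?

soccer

With clues 1–2, chess is impossible for B's sport.
With clues 1–4, cycling is impossible for B's sport.
That leaves soccer.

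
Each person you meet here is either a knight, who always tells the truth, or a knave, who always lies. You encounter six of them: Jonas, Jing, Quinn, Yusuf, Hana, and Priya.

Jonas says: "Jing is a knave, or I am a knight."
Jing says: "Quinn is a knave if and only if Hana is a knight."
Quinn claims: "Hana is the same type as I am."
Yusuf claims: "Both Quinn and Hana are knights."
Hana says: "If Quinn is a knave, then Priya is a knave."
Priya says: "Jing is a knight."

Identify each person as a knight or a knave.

Consider Jonas. Suppose Jonas is a knave.
Then no assignment of the remaining roles makes every statement match its speaker's type — contradiction.
So Jonas is a knight.
Consider Jing. Suppose Jing is a knight.
Then no assignment of the remaining roles makes every statement match its speaker's type — contradiction.
So Jing is a knave.
With that fixed, Priya's statement is false, so Priya is a knave.
With that fixed, Hana's statement is true, so Hana is a knight.
Consider Quinn. Suppose Quinn is a knave.
Then Jing's statement comes out true, contradicting Jing being a knave.
So Quinn is a knight.
With that fixed, Yusuf's statement is true, so Yusuf is a knight.

Jonas: knight, Jing: knave, Quinn: knight, Yusuf: knight, Hana: knight, Priya: knave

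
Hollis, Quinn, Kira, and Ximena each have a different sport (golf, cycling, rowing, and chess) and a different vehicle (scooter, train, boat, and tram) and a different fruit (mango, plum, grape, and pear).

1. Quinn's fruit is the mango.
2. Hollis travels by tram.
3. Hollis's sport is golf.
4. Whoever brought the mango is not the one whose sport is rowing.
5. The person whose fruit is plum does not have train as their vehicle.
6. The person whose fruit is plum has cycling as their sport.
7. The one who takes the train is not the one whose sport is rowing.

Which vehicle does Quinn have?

With clues 1–2, tram is impossible for Quinn's vehicle.
With clues 1–7, boat and scooter are impossible for Quinn's vehicle.
That leaves train.

train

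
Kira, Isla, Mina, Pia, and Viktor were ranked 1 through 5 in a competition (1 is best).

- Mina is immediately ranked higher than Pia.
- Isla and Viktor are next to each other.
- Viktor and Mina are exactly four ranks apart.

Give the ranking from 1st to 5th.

Mina, Pia, Kira, Isla, Viktor

From clue 1: Mina is in {1,2,3,4}.
From clues 1–2: Kira is in {1,3,5}.
From clues 1–3: Mina → rank 1, Pia → rank 2, Kira → rank 3, Isla → rank 4, Viktor → rank 5.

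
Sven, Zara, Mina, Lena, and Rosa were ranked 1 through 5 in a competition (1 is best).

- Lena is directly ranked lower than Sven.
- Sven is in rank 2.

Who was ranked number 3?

Lena

With clues 1–2, Mina, Rosa, Sven, and Zara are ruled out for rank 3.
So rank 3 is Lena.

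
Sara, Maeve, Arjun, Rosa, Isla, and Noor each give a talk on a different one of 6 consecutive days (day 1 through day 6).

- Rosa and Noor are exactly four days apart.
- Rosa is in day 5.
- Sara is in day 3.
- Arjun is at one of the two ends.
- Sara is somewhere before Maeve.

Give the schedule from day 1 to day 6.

Noor, Isla, Sara, Maeve, Rosa, Arjun

From clue 1: Rosa is in {1,2,5,6}.
From clues 1–2: Noor → day 1, Rosa → day 5.
From clues 1–3: Sara → day 3.
From clues 1–4: Arjun → day 6.
From clues 1–5: Isla → day 2, Maeve → day 4.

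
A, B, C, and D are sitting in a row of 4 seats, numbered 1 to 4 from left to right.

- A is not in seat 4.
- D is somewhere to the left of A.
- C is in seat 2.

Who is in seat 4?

With clue 1, A is ruled out for seat 4.
With clues 1–2, D is ruled out for seat 4.
With clues 1–3, C is ruled out for seat 4.
So seat 4 is B.

B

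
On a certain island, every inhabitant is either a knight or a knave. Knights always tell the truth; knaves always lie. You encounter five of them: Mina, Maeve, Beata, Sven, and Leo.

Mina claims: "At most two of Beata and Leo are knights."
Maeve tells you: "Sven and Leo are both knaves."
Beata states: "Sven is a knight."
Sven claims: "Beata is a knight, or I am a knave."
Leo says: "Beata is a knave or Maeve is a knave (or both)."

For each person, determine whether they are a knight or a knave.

Mina: knight, Maeve: knave, Beata: knight, Sven: knight, Leo: knight

Regardless of anyone's role, Mina's statement is true, so Mina is a knight.
Consider Maeve. Suppose Maeve is a knight.
Then no assignment of the remaining roles makes every statement match its speaker's type — contradiction.
So Maeve is a knave.
With that fixed, Leo's statement is true, so Leo is a knight.
Consider Beata. Suppose Beata is a knave.
Then whichever role Sven has, Sven's statement has the wrong truth value — contradiction.
So Beata is a knight.
With that fixed, Sven's statement is true, so Sven is a knight.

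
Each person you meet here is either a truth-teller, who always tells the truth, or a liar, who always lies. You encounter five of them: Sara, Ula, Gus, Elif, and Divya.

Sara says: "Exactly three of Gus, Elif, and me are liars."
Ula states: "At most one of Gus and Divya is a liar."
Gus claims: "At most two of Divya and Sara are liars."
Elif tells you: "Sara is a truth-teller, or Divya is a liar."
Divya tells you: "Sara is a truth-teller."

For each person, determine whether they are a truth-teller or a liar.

Sara: liar, Ula: truth-teller, Gus: truth-teller, Elif: truth-teller, Divya: liar

Regardless of anyone's role, Gus's statement is true, so Gus is a truth-teller.
With that fixed, Sara's statement is false, so Sara is a liar.
With that fixed, Ula's statement is true, so Ula is a truth-teller.
With that fixed, Divya's statement is false, so Divya is a liar.
With that fixed, Elif's statement is true, so Elif is a truth-teller.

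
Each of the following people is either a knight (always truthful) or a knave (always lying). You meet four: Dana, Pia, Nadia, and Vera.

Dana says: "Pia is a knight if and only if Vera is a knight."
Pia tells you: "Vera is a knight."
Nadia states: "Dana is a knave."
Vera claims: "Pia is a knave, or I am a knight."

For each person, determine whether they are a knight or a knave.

Dana: knight, Pia: knight, Nadia: knave, Vera: knight

Consider Dana. Suppose Dana is a knave.
Then no assignment of the remaining roles makes every statement match its speaker's type — contradiction.
So Dana is a knight.
With that fixed, Nadia's statement is false, so Nadia is a knave.
Consider Pia. Suppose Pia is a knave.
Then no assignment of the remaining roles makes every statement match its speaker's type — contradiction.
So Pia is a knight.
Consider Vera. Suppose Vera is a knave.
Then Dana's statement comes out false, contradicting Dana being a knight.
So Vera is a knight.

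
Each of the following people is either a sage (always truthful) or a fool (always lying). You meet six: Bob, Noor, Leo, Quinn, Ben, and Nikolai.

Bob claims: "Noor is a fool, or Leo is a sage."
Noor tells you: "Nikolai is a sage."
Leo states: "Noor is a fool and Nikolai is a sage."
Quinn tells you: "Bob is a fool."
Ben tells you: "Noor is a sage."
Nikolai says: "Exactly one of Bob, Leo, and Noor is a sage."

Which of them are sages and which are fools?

Consider Bob. Suppose Bob is a sage.
Then no assignment of the remaining roles makes every statement match its speaker's type — contradiction.
So Bob is a fool.
With that fixed, Quinn's statement is true, so Quinn is a sage.
Consider Noor. Suppose Noor is a fool.
Then Bob's statement comes out true, contradicting Bob being a fool.
So Noor is a sage.
With that fixed, Leo's statement is false, so Leo is a fool.
With that fixed, Ben's statement is true, so Ben is a sage.
With that fixed, Nikolai's statement is true, so Nikolai is a sage.

Bob: fool, Noor: sage, Leo: fool, Quinn: sage, Ben: sage, Nikolai: sage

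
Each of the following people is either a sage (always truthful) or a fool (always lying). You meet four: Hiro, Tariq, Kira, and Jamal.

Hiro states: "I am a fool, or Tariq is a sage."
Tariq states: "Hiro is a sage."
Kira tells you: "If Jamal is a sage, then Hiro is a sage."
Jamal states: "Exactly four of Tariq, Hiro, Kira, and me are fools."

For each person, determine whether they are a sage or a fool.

Consider Hiro. Suppose Hiro is a fool.
Then Hiro's own statement would have to be false, but it can't be — contradiction.
So Hiro is a sage.
With that fixed, Tariq's statement is true, so Tariq is a sage.
With that fixed, Kira's statement is true, so Kira is a sage.
With that fixed, Jamal's statement is false, so Jamal is a fool.

Hiro: sage, Tariq: sage, Kira: sage, Jamal: fool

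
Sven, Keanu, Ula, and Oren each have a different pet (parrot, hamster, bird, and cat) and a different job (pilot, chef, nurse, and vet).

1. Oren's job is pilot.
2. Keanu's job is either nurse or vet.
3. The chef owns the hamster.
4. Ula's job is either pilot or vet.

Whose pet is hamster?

Sven

With clues 1–3, Keanu and Oren are impossible for the one with pet hamster.
With clues 1–4, Ula is impossible for the one with pet hamster.
That leaves Sven.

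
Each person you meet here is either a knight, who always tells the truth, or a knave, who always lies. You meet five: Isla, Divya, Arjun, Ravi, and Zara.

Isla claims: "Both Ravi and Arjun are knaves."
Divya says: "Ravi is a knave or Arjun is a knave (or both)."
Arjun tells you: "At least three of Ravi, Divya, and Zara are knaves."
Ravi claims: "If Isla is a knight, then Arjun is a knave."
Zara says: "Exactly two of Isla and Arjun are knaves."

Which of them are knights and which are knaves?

Isla: knave, Divya: knight, Arjun: knave, Ravi: knight, Zara: knight

Consider Isla. Suppose Isla is a knight.
Then no assignment of the remaining roles makes every statement match its speaker's type — contradiction.
So Isla is a knave.
With that fixed, Ravi's statement is true, so Ravi is a knight.
With that fixed, Arjun's statement is false, so Arjun is a knave.
With that fixed, Zara's statement is true, so Zara is a knight.
With that fixed, Divya's statement is true, so Divya is a knight.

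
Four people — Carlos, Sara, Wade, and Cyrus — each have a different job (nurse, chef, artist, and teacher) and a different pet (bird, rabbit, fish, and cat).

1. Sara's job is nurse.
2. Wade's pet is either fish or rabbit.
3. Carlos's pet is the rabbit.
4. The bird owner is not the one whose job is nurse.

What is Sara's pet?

cat

With clues 1–3, fish and rabbit are impossible for Sara's pet.
With clues 1–4, bird is impossible for Sara's pet.
That leaves cat.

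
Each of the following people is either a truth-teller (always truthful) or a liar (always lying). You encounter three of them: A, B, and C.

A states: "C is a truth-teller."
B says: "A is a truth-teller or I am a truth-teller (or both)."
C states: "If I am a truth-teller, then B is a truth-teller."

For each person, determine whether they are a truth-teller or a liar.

Consider A. Suppose A is a liar.
Then no assignment of the remaining roles makes every statement match its speaker's type — contradiction.
So A is a truth-teller.
With that fixed, B's statement is true, so B is a truth-teller.
With that fixed, C's statement is true, so C is a truth-teller.

A: truth-teller, B: truth-teller, C: truth-teller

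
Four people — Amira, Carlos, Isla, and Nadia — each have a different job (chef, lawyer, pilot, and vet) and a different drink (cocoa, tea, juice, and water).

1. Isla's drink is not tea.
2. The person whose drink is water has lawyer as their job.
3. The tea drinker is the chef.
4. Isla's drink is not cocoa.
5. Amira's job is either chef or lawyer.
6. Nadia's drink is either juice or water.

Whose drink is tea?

Amira

Clue 1 rules out Isla for the one with drink tea.
With clues 1–6, Carlos and Nadia are impossible for the one with drink tea.
That leaves Amira.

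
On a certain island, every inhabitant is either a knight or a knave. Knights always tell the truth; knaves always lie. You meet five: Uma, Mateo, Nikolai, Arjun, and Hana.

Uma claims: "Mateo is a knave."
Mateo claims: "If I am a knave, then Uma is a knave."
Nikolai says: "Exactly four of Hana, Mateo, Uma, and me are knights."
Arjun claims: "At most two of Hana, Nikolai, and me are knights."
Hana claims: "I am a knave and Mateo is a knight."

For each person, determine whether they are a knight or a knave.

Consider Uma. Suppose Uma is a knave.
Then no assignment of the remaining roles makes every statement match its speaker's type — contradiction.
So Uma is a knight.
Consider Mateo. Suppose Mateo is a knight.
Then Uma's statement comes out false, contradicting Uma being a knight.
So Mateo is a knave.
With that fixed, Nikolai's statement is false, so Nikolai is a knave.
With that fixed, Arjun's statement is true, so Arjun is a knight.
With that fixed, Hana's statement is false, so Hana is a knave.

Uma: knight, Mateo: knave, Nikolai: knave, Arjun: knight, Hana: knave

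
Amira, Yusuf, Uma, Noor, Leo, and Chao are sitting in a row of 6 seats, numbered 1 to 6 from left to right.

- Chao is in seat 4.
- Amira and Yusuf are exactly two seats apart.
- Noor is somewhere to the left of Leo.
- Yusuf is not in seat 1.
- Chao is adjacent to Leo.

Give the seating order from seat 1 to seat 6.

Amira, Noor, Yusuf, Chao, Leo, Uma

From clue 1: Chao → seat 4.
From clues 1–2: Amira is in {1,3,5}.
From clues 1–4: Yusuf is in {3,5}.
From clues 1–5: Amira → seat 1, Noor → seat 2, Yusuf → seat 3, Leo → seat 5, Uma → seat 6.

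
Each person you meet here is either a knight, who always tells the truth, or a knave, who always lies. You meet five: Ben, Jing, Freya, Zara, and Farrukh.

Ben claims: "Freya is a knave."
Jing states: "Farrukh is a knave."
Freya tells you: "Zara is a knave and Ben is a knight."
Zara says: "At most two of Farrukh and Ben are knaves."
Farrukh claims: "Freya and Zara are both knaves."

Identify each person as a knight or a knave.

Regardless of anyone's role, Zara's statement is true, so Zara is a knight.
With that fixed, Farrukh's statement is false, so Farrukh is a knave.
With that fixed, Jing's statement is true, so Jing is a knight.
With that fixed, Freya's statement is false, so Freya is a knave.
With that fixed, Ben's statement is true, so Ben is a knight.

Ben: knight, Jing: knight, Freya: knave, Zara: knight, Farrukh: knave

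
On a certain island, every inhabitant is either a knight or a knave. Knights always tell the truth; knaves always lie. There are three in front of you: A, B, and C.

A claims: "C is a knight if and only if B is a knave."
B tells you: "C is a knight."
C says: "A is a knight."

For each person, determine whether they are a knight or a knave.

Consider A. Suppose A is a knight.
Then no assignment of the remaining roles makes every statement match its speaker's type — contradiction.
So A is a knave.
With that fixed, C's statement is false, so C is a knave.
With that fixed, B's statement is false, so B is a knave.

A: knave, B: knave, C: knave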